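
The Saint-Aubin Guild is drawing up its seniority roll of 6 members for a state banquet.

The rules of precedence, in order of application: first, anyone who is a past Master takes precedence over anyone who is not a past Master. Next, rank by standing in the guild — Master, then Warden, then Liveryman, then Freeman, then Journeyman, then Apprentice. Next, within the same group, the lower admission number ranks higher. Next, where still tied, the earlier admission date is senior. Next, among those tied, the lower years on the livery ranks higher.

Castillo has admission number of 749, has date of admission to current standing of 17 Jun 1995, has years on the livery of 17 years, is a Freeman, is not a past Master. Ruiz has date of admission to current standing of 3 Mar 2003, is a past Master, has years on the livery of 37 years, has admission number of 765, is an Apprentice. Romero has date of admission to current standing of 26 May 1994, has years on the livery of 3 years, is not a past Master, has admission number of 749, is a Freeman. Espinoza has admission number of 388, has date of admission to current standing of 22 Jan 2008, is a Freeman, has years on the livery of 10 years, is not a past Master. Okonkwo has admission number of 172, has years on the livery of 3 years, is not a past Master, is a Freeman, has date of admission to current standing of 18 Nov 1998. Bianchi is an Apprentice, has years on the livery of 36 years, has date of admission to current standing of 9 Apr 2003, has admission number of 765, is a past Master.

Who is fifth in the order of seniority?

By the first rule: Ruiz and Bianchi (both a past Master); then Okonkwo, Espinoza, Romero and Castillo (each not a past Master).
Ruiz and Bianchi are each Apprentice, so the next rule applies.
Ruiz and Bianchi both have admission number 765, so the next rule applies.
Among Ruiz and Bianchi, by date of admission to current standing (earlier first): Ruiz (3 Mar 2003) before Bianchi (9 Apr 2003).
Okonkwo, Espinoza, Romero and Castillo are each Freeman, so the next rule applies.
Among Okonkwo, Espinoza, Romero and Castillo, by admission number (lower first): Okonkwo (172) before Espinoza (388) before Romero and Castillo (749).
Among Romero and Castillo, by date of admission to current standing (earlier first): Romero (26 May 1994) before Castillo (17 Jun 1995).
Order: Ruiz, Bianchi, Okonkwo, Espinoza, Romero, Castillo.

Romero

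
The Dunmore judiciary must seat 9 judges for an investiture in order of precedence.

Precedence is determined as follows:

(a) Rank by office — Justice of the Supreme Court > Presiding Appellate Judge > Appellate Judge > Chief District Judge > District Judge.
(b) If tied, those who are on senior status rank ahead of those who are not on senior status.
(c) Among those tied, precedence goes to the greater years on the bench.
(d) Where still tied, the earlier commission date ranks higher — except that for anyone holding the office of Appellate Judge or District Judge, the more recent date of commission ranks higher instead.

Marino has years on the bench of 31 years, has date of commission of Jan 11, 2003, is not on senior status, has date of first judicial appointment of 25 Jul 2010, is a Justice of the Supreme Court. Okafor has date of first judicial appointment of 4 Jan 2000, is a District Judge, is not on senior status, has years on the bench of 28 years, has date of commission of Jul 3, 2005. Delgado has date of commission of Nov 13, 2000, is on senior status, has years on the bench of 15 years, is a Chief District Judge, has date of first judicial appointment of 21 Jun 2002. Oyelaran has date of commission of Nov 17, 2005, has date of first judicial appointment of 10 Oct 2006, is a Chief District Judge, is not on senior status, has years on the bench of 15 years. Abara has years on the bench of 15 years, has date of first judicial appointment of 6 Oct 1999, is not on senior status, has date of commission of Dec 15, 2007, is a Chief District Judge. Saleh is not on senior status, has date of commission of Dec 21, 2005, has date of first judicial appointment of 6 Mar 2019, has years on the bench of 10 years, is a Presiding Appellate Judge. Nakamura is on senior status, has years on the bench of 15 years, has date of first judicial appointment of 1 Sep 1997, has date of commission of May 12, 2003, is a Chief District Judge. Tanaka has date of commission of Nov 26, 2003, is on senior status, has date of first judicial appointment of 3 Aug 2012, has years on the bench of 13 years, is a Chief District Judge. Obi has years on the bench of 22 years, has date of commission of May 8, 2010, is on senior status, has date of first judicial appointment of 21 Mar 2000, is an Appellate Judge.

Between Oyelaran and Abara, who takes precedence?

By office: Marino (Justice of the Supreme Court); then Saleh (Presiding Appellate Judge); then Obi (Appellate Judge); then Delgado, Nakamura, Tanaka, Oyelaran and Abara (Chief District Judge); then Okafor (District Judge).
Among Delgado, Nakamura, Tanaka, Oyelaran and Abara, on senior status before not on senior status: Delgado, Nakamura and Tanaka (on senior status) before Oyelaran and Abara (not on senior status).
Among Delgado, Nakamura and Tanaka, by years on the bench (higher first): Delgado and Nakamura (15 years) before Tanaka (13 years).
Among Delgado and Nakamura, by date of commission (earlier first): Delgado (Nov 13, 2000) before Nakamura (May 12, 2003).
Oyelaran and Abara both have years on the bench 15 years, so the next rule applies.
Among Oyelaran and Abara, by date of commission (earlier first): Oyelaran (Nov 17, 2005) before Abara (Dec 15, 2007).
So Oyelaran takes precedence.

Oyelaran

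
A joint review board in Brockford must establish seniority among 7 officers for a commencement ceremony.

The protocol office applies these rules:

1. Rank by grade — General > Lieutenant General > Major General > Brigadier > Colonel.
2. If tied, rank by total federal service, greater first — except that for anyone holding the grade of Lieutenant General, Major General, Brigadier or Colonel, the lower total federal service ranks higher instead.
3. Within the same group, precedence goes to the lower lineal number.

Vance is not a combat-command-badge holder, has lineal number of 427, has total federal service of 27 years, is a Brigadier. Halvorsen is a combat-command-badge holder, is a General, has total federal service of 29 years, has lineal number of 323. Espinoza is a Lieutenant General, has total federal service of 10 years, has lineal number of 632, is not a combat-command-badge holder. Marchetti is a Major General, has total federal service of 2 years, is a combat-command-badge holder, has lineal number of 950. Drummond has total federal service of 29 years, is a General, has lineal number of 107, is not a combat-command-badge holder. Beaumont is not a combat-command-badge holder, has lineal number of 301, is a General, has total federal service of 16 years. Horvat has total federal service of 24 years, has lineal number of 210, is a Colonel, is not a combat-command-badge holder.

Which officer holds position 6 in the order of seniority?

By grade: Drummond, Halvorsen and Beaumont (General); then Espinoza (Lieutenant General); then Marchetti (Major General); then Vance (Brigadier); then Horvat (Colonel).
Among Drummond, Halvorsen and Beaumont, by total federal service (higher first): Drummond and Halvorsen (29 years) before Beaumont (16 years).
Among Drummond and Halvorsen, by lineal number (lower first): Drummond (107) before Halvorsen (323).
Order: Drummond, Halvorsen, Beaumont, Espinoza, Marchetti, Vance, Horvat.

Vance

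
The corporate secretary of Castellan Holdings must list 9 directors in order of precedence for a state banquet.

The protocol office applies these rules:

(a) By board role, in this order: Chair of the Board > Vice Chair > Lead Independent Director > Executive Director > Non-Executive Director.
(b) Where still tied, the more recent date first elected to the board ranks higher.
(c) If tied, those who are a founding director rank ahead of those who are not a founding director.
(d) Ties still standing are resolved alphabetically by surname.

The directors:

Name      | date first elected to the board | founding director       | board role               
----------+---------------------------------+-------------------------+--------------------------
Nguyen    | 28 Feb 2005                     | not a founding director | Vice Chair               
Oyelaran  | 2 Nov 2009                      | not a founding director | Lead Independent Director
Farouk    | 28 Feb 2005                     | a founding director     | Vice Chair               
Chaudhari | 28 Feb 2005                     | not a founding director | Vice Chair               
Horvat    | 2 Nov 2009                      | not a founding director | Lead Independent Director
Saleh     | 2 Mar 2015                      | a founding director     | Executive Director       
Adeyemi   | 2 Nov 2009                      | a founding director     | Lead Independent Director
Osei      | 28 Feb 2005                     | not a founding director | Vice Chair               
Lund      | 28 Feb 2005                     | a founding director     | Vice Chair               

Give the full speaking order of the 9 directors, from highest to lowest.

By board role: Farouk, Lund, Chaudhari, Nguyen and Osei (Vice Chair); then Adeyemi, Horvat and Oyelaran (Lead Independent Director); then Saleh (Executive Director).
Farouk, Lund, Chaudhari, Nguyen and Osei all have date first elected to the board 28 Feb 2005, so the next rule applies.
Among Farouk, Lund, Chaudhari, Nguyen and Osei, a founding director before not a founding director: Farouk and Lund (a founding director) before Chaudhari, Nguyen and Osei (not a founding director).
Among Farouk and Lund, alphabetically by surname: Farouk before Lund.
Among Chaudhari, Nguyen and Osei, alphabetically by surname: Chaudhari before Nguyen before Osei.
Adeyemi, Horvat and Oyelaran all have date first elected to the board 2 Nov 2009, so the next rule applies.
Among Adeyemi, Horvat and Oyelaran, a founding director before not a founding director: Adeyemi (a founding director) before Horvat and Oyelaran (not a founding director).
Among Horvat and Oyelaran, alphabetically by surname: Horvat before Oyelaran.
Full order: Farouk, Lund, Chaudhari, Nguyen, Osei, Adeyemi, Horvat, Oyelaran, Saleh.

Farouk, Lund, Chaudhari, Nguyen, Osei, Adeyemi, Horvat, Oyelaran, Saleh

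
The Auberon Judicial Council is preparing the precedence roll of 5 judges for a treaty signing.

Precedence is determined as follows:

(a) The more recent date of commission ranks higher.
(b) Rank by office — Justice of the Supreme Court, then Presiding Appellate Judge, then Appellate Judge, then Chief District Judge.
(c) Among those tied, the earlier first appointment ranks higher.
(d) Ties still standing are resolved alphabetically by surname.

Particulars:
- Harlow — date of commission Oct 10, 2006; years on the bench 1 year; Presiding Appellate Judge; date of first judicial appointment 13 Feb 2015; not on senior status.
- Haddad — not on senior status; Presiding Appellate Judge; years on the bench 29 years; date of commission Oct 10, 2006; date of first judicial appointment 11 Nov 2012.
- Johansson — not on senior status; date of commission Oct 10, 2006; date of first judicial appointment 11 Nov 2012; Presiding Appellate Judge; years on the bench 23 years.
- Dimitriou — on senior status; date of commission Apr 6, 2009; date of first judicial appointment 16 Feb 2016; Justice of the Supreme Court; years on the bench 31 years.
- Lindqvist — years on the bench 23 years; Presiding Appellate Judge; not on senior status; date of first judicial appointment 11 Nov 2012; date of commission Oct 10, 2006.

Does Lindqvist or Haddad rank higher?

Haddad

By date of commission (later first): Dimitriou (Apr 6, 2009); then Haddad, Johansson, Lindqvist and Harlow (each Oct 10, 2006).
Haddad, Johansson, Lindqvist and Harlow are each Presiding Appellate Judge, so the next rule applies.
Among Haddad, Johansson, Lindqvist and Harlow, by date of first judicial appointment (earlier first): Haddad, Johansson and Lindqvist (11 Nov 2012) before Harlow (13 Feb 2015).
Among Haddad, Johansson and Lindqvist, alphabetically by surname: Haddad before Johansson before Lindqvist.
So Haddad takes precedence.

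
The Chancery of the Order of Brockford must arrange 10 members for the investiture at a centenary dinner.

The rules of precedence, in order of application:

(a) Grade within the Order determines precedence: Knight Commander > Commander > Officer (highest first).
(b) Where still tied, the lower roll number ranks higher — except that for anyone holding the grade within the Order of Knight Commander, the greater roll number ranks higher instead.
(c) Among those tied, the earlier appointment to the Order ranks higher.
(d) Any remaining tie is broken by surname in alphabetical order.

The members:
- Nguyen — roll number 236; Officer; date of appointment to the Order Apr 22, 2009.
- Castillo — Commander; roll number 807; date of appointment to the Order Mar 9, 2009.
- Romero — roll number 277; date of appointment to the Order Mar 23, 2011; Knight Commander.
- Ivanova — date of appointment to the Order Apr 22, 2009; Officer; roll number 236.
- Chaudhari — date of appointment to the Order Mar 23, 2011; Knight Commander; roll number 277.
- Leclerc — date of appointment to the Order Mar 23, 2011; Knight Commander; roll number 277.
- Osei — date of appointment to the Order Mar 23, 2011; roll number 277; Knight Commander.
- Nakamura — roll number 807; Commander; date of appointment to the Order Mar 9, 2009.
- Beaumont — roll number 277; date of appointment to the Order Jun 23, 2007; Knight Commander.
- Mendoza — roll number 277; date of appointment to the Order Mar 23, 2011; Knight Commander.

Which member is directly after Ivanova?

By grade within the Order: Beaumont, Chaudhari, Leclerc, Mendoza, Osei and Romero (Knight Commander); then Castillo and Nakamura (Commander); then Ivanova and Nguyen (Officer).
Beaumont, Chaudhari, Leclerc, Mendoza, Osei and Romero all have roll number 277, so the next rule applies.
Among Beaumont, Chaudhari, Leclerc, Mendoza, Osei and Romero, by date of appointment to the Order (earlier first): Beaumont (Jun 23, 2007) before Chaudhari, Leclerc, Mendoza, Osei and Romero (Mar 23, 2011).
Among Chaudhari, Leclerc, Mendoza, Osei and Romero, alphabetically by surname: Chaudhari before Leclerc before Mendoza before Osei before Romero.
Castillo and Nakamura both have roll number 807, so the next rule applies.
Castillo and Nakamura both have date of appointment to the Order Mar 9, 2009, so the next rule applies.
Among Castillo and Nakamura, alphabetically by surname: Castillo before Nakamura.
Ivanova and Nguyen both have roll number 236, so the next rule applies.
Ivanova and Nguyen both have date of appointment to the Order Apr 22, 2009, so the next rule applies.
Among Ivanova and Nguyen, alphabetically by surname: Ivanova before Nguyen.
Order: Beaumont, Chaudhari, Leclerc, Mendoza, Osei, Romero, Castillo, Nakamura, Ivanova, Nguyen.

Nguyen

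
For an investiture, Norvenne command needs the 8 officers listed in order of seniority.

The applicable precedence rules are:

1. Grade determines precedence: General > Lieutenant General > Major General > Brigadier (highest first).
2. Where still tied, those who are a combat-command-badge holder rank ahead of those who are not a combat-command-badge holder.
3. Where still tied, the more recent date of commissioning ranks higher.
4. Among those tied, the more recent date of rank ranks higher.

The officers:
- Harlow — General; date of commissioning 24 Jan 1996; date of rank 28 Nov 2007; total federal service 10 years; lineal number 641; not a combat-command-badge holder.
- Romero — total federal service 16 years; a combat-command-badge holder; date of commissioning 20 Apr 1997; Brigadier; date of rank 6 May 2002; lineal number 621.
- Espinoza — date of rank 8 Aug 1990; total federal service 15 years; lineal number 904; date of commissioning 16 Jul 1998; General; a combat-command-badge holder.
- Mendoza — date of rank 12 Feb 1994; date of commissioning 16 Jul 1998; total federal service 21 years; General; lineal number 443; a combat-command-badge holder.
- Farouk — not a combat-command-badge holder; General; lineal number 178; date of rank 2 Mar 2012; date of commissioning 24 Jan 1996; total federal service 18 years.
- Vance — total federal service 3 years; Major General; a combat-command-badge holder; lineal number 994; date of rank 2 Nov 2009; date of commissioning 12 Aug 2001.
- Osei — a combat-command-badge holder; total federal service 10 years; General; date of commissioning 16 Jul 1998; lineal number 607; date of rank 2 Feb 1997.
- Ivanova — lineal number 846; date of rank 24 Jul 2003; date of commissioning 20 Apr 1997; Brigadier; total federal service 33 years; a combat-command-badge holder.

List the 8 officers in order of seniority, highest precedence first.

By grade: Osei, Mendoza, Espinoza, Farouk and Harlow (General); then Vance (Major General); then Ivanova and Romero (Brigadier).
Among Osei, Mendoza, Espinoza, Farouk and Harlow, a combat-command-badge holder before not a combat-command-badge holder: Osei, Mendoza and Espinoza (a combat-command-badge holder) before Farouk and Harlow (not a combat-command-badge holder).
Osei, Mendoza and Espinoza all have date of commissioning 16 Jul 1998, so the next rule applies.
Among Osei, Mendoza and Espinoza, by date of rank (later first): Osei (2 Feb 1997) before Mendoza (12 Feb 1994) before Espinoza (8 Aug 1990).
Farouk and Harlow both have date of commissioning 24 Jan 1996, so the next rule applies.
Among Farouk and Harlow, by date of rank (later first): Farouk (2 Mar 2012) before Harlow (28 Nov 2007).
Ivanova and Romero are each a combat-command-badge holder, so the next rule applies.
Ivanova and Romero both have date of commissioning 20 Apr 1997, so the next rule applies.
Among Ivanova and Romero, by date of rank (later first): Ivanova (24 Jul 2003) before Romero (6 May 2002).
Full order: Osei, Mendoza, Espinoza, Farouk, Harlow, Vance, Ivanova, Romero.

Osei, Mendoza, Espinoza, Farouk, Harlow, Vance, Ivanova, Romero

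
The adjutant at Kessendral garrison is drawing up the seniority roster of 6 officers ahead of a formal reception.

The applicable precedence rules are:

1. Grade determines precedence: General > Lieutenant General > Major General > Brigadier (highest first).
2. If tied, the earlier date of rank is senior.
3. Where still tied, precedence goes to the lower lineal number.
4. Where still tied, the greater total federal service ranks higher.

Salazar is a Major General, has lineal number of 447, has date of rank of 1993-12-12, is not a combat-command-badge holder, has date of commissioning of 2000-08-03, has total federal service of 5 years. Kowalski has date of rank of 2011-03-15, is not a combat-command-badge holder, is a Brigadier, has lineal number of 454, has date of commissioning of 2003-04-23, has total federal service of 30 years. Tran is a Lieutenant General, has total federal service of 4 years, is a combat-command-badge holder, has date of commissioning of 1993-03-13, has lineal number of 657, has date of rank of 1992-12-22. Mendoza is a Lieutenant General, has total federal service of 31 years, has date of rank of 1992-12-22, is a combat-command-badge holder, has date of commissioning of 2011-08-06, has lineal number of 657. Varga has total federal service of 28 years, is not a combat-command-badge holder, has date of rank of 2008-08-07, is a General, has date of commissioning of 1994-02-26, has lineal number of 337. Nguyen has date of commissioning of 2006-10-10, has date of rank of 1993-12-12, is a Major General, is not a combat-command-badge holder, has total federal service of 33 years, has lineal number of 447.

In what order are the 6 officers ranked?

Varga, Mendoza, Tran, Nguyen, Salazar, Kowalski

By grade: Varga (General); then Mendoza and Tran (Lieutenant General); then Nguyen and Salazar (Major General); then Kowalski (Brigadier).
Mendoza and Tran both have date of rank 1992-12-22, so the next rule applies.
Mendoza and Tran both have lineal number 657, so the next rule applies.
Among Mendoza and Tran, by total federal service (higher first): Mendoza (31 years) before Tran (4 years).
Nguyen and Salazar both have date of rank 1993-12-12, so the next rule applies.
Nguyen and Salazar both have lineal number 447, so the next rule applies.
Among Nguyen and Salazar, by total federal service (higher first): Nguyen (33 years) before Salazar (5 years).
Full order: Varga, Mendoza, Tran, Nguyen, Salazar, Kowalski.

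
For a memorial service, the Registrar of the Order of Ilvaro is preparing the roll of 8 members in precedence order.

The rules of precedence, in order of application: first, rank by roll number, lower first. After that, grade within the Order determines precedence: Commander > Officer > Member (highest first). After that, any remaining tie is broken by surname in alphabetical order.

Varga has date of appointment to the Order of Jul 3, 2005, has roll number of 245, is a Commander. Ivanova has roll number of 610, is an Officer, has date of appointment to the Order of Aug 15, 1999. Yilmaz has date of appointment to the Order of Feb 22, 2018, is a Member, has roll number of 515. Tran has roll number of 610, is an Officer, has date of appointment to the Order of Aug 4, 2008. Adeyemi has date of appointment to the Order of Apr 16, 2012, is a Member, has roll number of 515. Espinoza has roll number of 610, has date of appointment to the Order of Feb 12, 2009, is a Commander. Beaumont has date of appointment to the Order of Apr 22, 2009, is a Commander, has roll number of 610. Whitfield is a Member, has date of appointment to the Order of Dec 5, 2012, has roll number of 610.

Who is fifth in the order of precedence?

By roll number (lower first): Varga (245); then Adeyemi and Yilmaz (both 515); then Beaumont, Espinoza, Ivanova, Tran and Whitfield (each 610).
Adeyemi and Yilmaz are each Member, so the next rule applies.
Among Adeyemi and Yilmaz, alphabetically by surname: Adeyemi before Yilmaz.
Among Beaumont, Espinoza, Ivanova, Tran and Whitfield, by grade within the Order: Beaumont and Espinoza (Commander) before Ivanova and Tran (Officer) before Whitfield (Member).
Among Beaumont and Espinoza, alphabetically by surname: Beaumont before Espinoza.
Among Ivanova and Tran, alphabetically by surname: Ivanova before Tran.
Order: Varga, Adeyemi, Yilmaz, Beaumont, Espinoza, Ivanova, Tran, Whitfield.

Espinoza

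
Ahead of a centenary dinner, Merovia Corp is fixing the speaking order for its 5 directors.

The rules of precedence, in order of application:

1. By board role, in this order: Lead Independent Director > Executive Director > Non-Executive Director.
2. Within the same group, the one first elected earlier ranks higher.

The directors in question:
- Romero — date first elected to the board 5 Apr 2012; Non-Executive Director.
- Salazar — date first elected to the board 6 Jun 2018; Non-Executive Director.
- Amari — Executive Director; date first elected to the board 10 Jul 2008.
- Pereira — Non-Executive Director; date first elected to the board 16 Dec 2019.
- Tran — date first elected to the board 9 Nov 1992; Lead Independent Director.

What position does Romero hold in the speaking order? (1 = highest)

3

By board role: Tran (Lead Independent Director); then Amari (Executive Director); then Romero, Salazar and Pereira (Non-Executive Director).
Among Romero, Salazar and Pereira, by date first elected to the board (earlier first): Romero (5 Apr 2012) before Salazar (6 Jun 2018) before Pereira (16 Dec 2019).
Order: Tran, Amari, Romero, Salazar, Pereira. So position 3.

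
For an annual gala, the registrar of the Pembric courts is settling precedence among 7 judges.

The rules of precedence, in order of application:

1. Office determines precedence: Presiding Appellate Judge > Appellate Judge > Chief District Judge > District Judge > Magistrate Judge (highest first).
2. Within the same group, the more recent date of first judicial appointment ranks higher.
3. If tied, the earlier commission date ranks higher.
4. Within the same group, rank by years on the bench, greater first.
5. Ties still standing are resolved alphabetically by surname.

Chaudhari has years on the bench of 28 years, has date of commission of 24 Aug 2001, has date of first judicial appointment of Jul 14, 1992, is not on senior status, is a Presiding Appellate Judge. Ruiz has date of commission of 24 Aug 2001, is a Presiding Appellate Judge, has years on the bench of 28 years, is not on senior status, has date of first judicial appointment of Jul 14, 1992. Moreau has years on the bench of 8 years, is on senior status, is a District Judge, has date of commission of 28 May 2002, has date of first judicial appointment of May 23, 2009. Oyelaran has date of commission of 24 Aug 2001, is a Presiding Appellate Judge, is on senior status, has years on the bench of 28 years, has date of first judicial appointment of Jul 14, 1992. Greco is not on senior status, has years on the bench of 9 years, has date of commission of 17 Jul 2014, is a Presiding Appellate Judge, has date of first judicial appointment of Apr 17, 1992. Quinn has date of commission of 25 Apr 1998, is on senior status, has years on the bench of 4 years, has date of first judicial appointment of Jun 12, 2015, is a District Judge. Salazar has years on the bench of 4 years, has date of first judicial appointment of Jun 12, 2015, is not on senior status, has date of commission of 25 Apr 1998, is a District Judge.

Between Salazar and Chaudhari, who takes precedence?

By office: Chaudhari, Oyelaran, Ruiz and Greco (Presiding Appellate Judge); then Quinn, Salazar and Moreau (District Judge).
Among Chaudhari, Oyelaran, Ruiz and Greco, by date of first judicial appointment (later first): Chaudhari, Oyelaran and Ruiz (Jul 14, 1992) before Greco (Apr 17, 1992).
Chaudhari, Oyelaran and Ruiz all have date of commission 24 Aug 2001, so the next rule applies.
Chaudhari, Oyelaran and Ruiz all have years on the bench 28 years, so the next rule applies.
Among Chaudhari, Oyelaran and Ruiz, alphabetically by surname: Chaudhari before Oyelaran before Ruiz.
Among Quinn, Salazar and Moreau, by date of first judicial appointment (later first): Quinn and Salazar (Jun 12, 2015) before Moreau (May 23, 2009).
Quinn and Salazar both have date of commission 25 Apr 1998, so the next rule applies.
Quinn and Salazar both have years on the bench 4 years, so the next rule applies.
Among Quinn and Salazar, alphabetically by surname: Quinn before Salazar.
So Chaudhari takes precedence.

Chaudhari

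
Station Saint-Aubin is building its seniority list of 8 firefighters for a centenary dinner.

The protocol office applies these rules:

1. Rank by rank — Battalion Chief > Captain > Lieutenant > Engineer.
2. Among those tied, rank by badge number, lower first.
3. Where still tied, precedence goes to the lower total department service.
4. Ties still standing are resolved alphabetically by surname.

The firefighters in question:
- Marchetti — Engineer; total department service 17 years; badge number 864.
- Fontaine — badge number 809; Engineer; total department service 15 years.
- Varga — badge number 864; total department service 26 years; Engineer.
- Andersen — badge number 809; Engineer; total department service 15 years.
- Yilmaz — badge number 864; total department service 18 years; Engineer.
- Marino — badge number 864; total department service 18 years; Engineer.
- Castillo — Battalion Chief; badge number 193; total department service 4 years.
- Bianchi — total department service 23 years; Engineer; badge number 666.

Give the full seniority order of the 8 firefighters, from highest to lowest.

Castillo, Bianchi, Andersen, Fontaine, Marchetti, Marino, Yilmaz, Varga

By rank: Castillo (Battalion Chief); then Bianchi, Andersen, Fontaine, Marchetti, Marino, Yilmaz and Varga (Engineer).
Among Bianchi, Andersen, Fontaine, Marchetti, Marino, Yilmaz and Varga, by badge number (lower first): Bianchi (666) before Andersen and Fontaine (809) before Marchetti, Marino, Yilmaz and Varga (864).
Andersen and Fontaine both have total department service 15 years, so the next rule applies.
Among Andersen and Fontaine, alphabetically by surname: Andersen before Fontaine.
Among Marchetti, Marino, Yilmaz and Varga, by total department service (lower first): Marchetti (17 years) before Marino and Yilmaz (18 years) before Varga (26 years).
Among Marino and Yilmaz, alphabetically by surname: Marino before Yilmaz.
Full order: Castillo, Bianchi, Andersen, Fontaine, Marchetti, Marino, Yilmaz, Varga.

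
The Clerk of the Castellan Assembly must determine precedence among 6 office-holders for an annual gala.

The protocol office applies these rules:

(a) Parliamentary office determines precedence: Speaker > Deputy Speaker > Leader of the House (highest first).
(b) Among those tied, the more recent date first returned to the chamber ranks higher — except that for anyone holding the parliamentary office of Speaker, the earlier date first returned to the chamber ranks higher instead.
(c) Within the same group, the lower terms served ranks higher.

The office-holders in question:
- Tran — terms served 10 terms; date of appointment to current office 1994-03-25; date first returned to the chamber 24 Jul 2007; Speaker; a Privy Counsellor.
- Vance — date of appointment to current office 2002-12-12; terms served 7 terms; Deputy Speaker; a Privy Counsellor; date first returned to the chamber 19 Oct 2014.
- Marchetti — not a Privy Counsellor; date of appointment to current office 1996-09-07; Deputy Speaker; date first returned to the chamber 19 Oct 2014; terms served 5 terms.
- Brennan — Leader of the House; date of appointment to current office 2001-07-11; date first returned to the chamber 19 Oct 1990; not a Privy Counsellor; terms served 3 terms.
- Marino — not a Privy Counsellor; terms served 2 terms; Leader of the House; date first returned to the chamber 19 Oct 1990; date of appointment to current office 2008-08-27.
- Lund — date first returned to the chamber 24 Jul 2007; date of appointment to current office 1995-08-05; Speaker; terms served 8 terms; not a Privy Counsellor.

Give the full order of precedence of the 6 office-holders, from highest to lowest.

By parliamentary office: Lund and Tran (Speaker); then Marchetti and Vance (Deputy Speaker); then Marino and Brennan (Leader of the House).
Lund and Tran both have date first returned to the chamber 24 Jul 2007, so the next rule applies.
Among Lund and Tran, by terms served (lower first): Lund (8 terms) before Tran (10 terms).
Marchetti and Vance both have date first returned to the chamber 19 Oct 2014, so the next rule applies.
Among Marchetti and Vance, by terms served (lower first): Marchetti (5 terms) before Vance (7 terms).
Marino and Brennan both have date first returned to the chamber 19 Oct 1990, so the next rule applies.
Among Marino and Brennan, by terms served (lower first): Marino (2 terms) before Brennan (3 terms).
Full order: Lund, Tran, Marchetti, Vance, Marino, Brennan.

Lund, Tran, Marchetti, Vance, Marino, Brennan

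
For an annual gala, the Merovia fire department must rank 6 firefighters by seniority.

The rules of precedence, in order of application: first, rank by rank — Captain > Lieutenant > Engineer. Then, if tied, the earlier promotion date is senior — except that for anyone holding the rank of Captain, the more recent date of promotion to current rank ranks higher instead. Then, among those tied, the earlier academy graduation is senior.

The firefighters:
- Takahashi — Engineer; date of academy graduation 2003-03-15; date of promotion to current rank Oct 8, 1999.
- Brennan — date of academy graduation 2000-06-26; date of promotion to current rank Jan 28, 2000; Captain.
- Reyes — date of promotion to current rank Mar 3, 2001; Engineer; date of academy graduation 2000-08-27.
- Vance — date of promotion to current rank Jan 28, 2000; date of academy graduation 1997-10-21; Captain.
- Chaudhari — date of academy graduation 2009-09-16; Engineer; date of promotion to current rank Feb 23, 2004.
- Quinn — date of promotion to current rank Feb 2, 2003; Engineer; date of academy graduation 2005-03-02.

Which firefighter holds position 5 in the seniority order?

Quinn

By rank: Vance and Brennan (Captain); then Takahashi, Reyes, Quinn and Chaudhari (Engineer).
Vance and Brennan both have date of promotion to current rank Jan 28, 2000, so the next rule applies.
Among Vance and Brennan, by date of academy graduation (earlier first): Vance (1997-10-21) before Brennan (2000-06-26).
Among Takahashi, Reyes, Quinn and Chaudhari, by date of promotion to current rank (earlier first): Takahashi (Oct 8, 1999) before Reyes (Mar 3, 2001) before Quinn (Feb 2, 2003) before Chaudhari (Feb 23, 2004).
Order: Vance, Brennan, Takahashi, Reyes, Quinn, Chaudhari.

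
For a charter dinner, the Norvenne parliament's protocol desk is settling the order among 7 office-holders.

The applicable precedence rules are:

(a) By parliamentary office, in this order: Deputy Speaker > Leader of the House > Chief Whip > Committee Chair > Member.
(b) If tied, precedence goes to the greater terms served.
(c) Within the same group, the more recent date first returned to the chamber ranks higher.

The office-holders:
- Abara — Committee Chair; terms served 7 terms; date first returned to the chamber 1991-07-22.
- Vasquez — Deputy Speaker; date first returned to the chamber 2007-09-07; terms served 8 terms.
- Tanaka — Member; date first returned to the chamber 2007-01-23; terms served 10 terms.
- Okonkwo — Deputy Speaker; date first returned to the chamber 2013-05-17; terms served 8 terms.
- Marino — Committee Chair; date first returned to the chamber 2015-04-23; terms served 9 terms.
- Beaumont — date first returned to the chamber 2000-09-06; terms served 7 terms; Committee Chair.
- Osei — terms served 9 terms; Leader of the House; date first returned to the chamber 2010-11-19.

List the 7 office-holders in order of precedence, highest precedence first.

By parliamentary office: Okonkwo and Vasquez (Deputy Speaker); then Osei (Leader of the House); then Marino, Beaumont and Abara (Committee Chair); then Tanaka (Member).
Okonkwo and Vasquez both have terms served 8 terms, so the next rule applies.
Among Okonkwo and Vasquez, by date first returned to the chamber (later first): Okonkwo (2013-05-17) before Vasquez (2007-09-07).
Among Marino, Beaumont and Abara, by terms served (higher first): Marino (9 terms) before Beaumont and Abara (7 terms).
Among Beaumont and Abara, by date first returned to the chamber (later first): Beaumont (2000-09-06) before Abara (1991-07-22).
Full order: Okonkwo, Vasquez, Osei, Marino, Beaumont, Abara, Tanaka.

Okonkwo, Vasquez, Osei, Marino, Beaumont, Abara, Tanaka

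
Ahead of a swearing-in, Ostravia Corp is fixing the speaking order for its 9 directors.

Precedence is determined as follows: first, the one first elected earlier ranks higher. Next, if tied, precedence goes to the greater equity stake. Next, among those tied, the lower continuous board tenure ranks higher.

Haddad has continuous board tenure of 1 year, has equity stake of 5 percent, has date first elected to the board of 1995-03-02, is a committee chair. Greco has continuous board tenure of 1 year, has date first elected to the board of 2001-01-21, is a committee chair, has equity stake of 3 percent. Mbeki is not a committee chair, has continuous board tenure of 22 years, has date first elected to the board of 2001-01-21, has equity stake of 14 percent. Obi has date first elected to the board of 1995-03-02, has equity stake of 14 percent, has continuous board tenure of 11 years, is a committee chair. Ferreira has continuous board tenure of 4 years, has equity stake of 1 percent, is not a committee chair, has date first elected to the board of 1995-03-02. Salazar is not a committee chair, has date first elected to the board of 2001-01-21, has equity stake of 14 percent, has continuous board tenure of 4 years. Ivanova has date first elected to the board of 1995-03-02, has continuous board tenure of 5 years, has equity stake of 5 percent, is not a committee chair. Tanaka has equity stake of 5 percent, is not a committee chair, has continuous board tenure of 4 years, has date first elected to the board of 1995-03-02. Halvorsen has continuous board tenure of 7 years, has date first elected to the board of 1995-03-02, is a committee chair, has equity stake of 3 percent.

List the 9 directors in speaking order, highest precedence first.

Obi, Haddad, Tanaka, Ivanova, Halvorsen, Ferreira, Salazar, Mbeki, Greco

By date first elected to the board (earlier first): Obi, Haddad, Tanaka, Ivanova, Halvorsen and Ferreira (each 1995-03-02); then Salazar, Mbeki and Greco (each 2001-01-21).
Among Obi, Haddad, Tanaka, Ivanova, Halvorsen and Ferreira, by equity stake (higher first): Obi (14 percent) before Haddad, Tanaka and Ivanova (5 percent) before Halvorsen (3 percent) before Ferreira (1 percent).
Among Haddad, Tanaka and Ivanova, by continuous board tenure (lower first): Haddad (1 year) before Tanaka (4 years) before Ivanova (5 years).
Among Salazar, Mbeki and Greco, by equity stake (higher first): Salazar and Mbeki (14 percent) before Greco (3 percent).
Among Salazar and Mbeki, by continuous board tenure (lower first): Salazar (4 years) before Mbeki (22 years).
Full order: Obi, Haddad, Tanaka, Ivanova, Halvorsen, Ferreira, Salazar, Mbeki, Greco.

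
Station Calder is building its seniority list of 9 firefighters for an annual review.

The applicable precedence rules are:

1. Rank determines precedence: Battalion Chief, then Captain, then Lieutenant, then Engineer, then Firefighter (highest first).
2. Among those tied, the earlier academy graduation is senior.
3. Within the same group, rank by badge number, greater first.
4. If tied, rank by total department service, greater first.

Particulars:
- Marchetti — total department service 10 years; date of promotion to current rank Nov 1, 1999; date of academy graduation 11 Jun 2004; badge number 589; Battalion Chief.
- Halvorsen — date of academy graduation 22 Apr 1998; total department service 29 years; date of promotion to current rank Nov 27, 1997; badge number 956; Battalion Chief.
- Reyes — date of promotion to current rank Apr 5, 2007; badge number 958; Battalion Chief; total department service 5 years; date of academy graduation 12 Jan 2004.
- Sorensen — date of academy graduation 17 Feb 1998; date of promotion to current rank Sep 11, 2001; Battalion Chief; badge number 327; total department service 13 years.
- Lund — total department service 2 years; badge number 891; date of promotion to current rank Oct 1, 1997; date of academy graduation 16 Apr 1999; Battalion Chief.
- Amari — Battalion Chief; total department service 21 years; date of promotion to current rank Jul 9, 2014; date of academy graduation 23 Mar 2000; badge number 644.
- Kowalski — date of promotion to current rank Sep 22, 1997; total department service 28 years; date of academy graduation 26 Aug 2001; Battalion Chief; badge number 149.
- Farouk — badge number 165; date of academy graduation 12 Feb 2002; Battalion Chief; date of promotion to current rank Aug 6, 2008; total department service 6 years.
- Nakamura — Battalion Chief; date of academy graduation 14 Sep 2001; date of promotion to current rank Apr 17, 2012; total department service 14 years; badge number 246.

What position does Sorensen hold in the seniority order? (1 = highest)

1

By rank: Sorensen, Halvorsen, Lund, Amari, Kowalski, Nakamura, Farouk, Reyes and Marchetti (Battalion Chief).
Among Sorensen, Halvorsen, Lund, Amari, Kowalski, Nakamura, Farouk, Reyes and Marchetti, by date of academy graduation (earlier first): Sorensen (17 Feb 1998) before Halvorsen (22 Apr 1998) before Lund (16 Apr 1999) before Amari (23 Mar 2000) before Kowalski (26 Aug 2001) before Nakamura (14 Sep 2001) before Farouk (12 Feb 2002) before Reyes (12 Jan 2004) before Marchetti (11 Jun 2004).
Order: Sorensen, Halvorsen, Lund, Amari, Kowalski, Nakamura, Farouk, Reyes, Marchetti. So position 1.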